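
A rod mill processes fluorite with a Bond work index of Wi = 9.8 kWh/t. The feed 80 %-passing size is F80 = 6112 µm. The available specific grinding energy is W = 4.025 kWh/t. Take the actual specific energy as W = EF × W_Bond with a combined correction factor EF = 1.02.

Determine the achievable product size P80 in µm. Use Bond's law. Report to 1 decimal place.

P80 = 355.2 µm

W = 10 Wi / √P80 − 10 Wi / √F80
W_Bond = W / EF = 4.025 / 1.02 = 3.9461 kWh/t
P80^-0.5 = F80^-0.5 + W_Bond/(10 Wi)
  = 3.9461/(10·9.8) + 1/√6112 = 0.040266 + 0.012791 = 0.053057
P80 = (1/0.053057)² = 18.8476² = 355.23 µm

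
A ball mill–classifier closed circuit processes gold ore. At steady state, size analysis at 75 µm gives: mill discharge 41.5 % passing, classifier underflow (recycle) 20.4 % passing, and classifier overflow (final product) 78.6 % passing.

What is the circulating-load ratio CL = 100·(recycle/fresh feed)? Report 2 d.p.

CL = 175.83 %

Mass balance on the −75 µm fraction:
r = (o − d)/(d − u)
r = (78.6 − 41.5)/(41.5 − 20.4) = 37.1/21.1 = 1.7583
CL = 100·r = 175.83 %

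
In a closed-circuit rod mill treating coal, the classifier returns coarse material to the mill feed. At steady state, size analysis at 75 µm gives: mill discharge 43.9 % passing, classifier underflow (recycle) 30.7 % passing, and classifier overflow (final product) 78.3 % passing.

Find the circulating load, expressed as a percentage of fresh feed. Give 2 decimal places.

Classifier node, passing 75 µm:
r = (o − d)/(d − u)
r = (78.3 − 43.9)/(43.9 − 30.7) = 34.4/13.2 = 2.6061
CL = 100·r = 260.61 %

CL = 260.61 %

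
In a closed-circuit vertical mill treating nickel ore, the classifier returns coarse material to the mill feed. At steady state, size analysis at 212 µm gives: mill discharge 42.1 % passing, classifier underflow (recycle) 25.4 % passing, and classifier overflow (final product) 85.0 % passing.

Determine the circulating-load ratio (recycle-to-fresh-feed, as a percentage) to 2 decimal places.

CL = 256.89 %

Classifier node, passing 212 µm:
(1+r)·d = r·u + o ⇒ r = (o−d)/(d−u)
r = (85.0 − 42.1)/(42.1 − 25.4) = 42.9/16.7 = 2.5689
CL = 100·r = 256.89 %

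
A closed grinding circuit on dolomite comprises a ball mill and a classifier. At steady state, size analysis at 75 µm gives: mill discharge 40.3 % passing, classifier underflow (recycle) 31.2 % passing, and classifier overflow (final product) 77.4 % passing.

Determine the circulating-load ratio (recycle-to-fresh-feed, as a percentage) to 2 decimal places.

Balance %-passing 75 µm (r = R/F):
(1+r)d = ru + o → r = (o−d)/(d−u)
r = (77.4 − 40.3)/(40.3 − 31.2) = 37.1/9.1 = 4.0769
CL = 100·r = 407.69 %

CL = 407.69 %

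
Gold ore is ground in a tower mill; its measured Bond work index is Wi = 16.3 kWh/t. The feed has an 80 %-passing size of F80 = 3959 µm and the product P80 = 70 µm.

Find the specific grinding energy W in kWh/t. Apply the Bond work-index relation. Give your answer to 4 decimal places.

W = 16.8917 kWh/t

W = 10 Wi (1/√P80 − 1/√F80)  [Bond]
1/√70 = 0.119523;  1/√3959 = 0.015893
W = 10·16.3·(0.119523 − 0.015893) = 16.8917 kWh/t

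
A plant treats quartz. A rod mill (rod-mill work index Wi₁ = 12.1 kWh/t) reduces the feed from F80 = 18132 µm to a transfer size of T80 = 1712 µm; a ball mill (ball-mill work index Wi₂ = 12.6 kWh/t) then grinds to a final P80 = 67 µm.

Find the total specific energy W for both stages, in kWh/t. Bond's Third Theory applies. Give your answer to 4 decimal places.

W = 14.3739 kWh/t

W_Bond = 10·Wi·(1/√P₈₀ − 1/√F₈₀)
Stage 1 (18132→1712 µm, Wi₁=12.1): W₁ = 10·12.1·(0.024168 − 0.007426) = 2.0258 kWh/t
Stage 2 (1712→67 µm, Wi₂=12.6): W₂ = 10·12.6·(0.122169 − 0.024168) = 12.3481 kWh/t
W = W₁ + W₂ = 2.0258 + 12.3481 = 14.3739 kWh/t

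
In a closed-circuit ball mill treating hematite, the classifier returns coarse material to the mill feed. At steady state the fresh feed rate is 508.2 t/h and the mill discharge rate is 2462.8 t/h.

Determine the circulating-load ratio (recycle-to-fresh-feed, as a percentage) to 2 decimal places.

M = F + R at steady state, so:
R = M − F = 2462.8 − 508.2 = 1954.6 t/h
CL = 100·R/F = 100·1954.6/508.2 = 384.61 %

CL = 384.61 %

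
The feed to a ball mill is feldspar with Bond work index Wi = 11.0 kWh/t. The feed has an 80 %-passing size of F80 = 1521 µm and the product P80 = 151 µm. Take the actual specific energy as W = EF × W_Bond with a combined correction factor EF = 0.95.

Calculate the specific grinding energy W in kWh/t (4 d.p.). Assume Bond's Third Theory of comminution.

W = 5.8246 kWh/t

W = 10·Wi·[P80^(−½) − F80^(−½)]
1/√151 = 0.081379;  1/√1521 = 0.025641
W = 10·11.0·(0.081379 − 0.025641) = 6.1312 kWh/t
Apply correction: 6.1312 × 0.95 = 5.8246 kWh/t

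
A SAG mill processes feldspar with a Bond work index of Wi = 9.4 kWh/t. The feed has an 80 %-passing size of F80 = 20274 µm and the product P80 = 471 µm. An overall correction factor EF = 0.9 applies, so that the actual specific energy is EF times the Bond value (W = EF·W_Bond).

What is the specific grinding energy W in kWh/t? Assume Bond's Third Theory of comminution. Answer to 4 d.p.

Bond: W = 10·Wi·(1/√P80 − 1/√F80)
1/√471 = 0.046078;  1/√20274 = 0.007023
W = 10·9.4·(0.046078 − 0.007023) = 3.6711 kWh/t
Apply correction: 3.6711 × 0.9 = 3.3040 kWh/t

W = 3.3040 kWh/t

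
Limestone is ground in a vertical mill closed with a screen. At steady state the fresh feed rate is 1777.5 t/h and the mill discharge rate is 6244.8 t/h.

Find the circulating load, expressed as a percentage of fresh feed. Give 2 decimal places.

Steady state: M = F + R.
R = M − F = 6244.8 − 1777.5 = 4467.3 t/h
CL = 100·R/F = 100·4467.3/1777.5 = 251.32 %

CL = 251.32 %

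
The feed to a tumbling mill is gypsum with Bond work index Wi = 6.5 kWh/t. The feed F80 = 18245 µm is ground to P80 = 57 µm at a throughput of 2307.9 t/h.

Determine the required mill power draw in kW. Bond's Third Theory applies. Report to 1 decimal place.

P = 18759.2 kW

W = 10 Wi (1/√P80 − 1/√F80)  [Bond]
W = 10·6.5·(1/√57 − 1/√18245) = 10·6.5·(0.125050) = 8.1282 kWh/t
P = W·T = 8.1282·2307.9 = 18759.2 kW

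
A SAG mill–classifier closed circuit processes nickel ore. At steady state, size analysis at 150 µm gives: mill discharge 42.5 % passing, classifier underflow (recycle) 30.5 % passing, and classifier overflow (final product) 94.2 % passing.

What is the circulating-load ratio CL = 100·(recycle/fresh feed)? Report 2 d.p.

CL = 430.83 %

Mass balance on the −150 µm fraction:
d + r·d = r·u + o → r(d−u) = o−d
r = (94.2 − 42.5)/(42.5 − 30.5) = 51.7/12.0 = 4.3083
CL = 100·r = 430.83 %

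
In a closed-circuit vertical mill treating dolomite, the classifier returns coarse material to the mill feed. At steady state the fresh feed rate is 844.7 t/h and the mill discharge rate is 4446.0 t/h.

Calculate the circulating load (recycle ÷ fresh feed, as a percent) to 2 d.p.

M = F + R at steady state, so:
R = M − F = 4446.0 − 844.7 = 3601.3 t/h
CL = 100·R/F = 100·3601.3/844.7 = 426.34 %

CL = 426.34 %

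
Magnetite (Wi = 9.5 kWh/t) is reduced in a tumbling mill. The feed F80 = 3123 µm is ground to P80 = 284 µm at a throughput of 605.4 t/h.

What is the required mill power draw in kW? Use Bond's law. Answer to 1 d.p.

P = 2383.6 kW

W_Bond = 10·Wi·(1/√P₈₀ − 1/√F₈₀)
W = 10·9.5·(1/√284 − 1/√3123) = 10·9.5·(0.041445) = 3.9373 kWh/t
Mill draw = 3.9373 × 605.4 = 2383.6 kW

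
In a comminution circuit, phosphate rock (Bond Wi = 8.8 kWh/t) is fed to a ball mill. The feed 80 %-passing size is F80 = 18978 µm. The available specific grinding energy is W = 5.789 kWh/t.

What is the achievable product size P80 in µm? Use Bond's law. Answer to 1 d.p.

P80 = 187.4 µm

W = 10 Wi / √P80 − 10 Wi / √F80
⇒ 1/√P80 = W/(10 Wi) + 1/√F80
  = 5.7890/(10·8.8) + 1/√18978 = 0.065784 + 0.007259 = 0.073043
P80 = (1/0.073043)² = 13.6906² = 187.43 µm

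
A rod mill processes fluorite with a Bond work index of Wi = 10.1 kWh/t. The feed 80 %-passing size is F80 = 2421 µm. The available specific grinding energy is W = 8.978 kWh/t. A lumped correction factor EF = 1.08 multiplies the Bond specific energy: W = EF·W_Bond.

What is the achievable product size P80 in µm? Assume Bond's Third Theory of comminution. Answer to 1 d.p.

P80 = 94.9 µm

Bond:  W = 10 Wi (1/√P − 1/√F)
W_Bond = W / EF = 8.978 / 1.08 = 8.3130 kWh/t
⇒ 1/√P80 = W_Bond/(10·Wi) + 1/√F80
  = 8.3130/(10·10.1) + 1/√2421 = 0.082307 + 0.020324 = 0.102630
P80 = (1/0.102630)² = 9.7437² = 94.94 µm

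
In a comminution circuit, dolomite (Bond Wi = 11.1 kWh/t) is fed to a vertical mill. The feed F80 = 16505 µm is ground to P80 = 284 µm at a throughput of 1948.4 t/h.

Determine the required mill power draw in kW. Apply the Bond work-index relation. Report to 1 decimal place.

W = 10·Wi·(P80^(-½) − F80^(-½))
W = 10·11.1·(1/√284 − 1/√16505) = 10·11.1·(0.051555) = 5.7226 kWh/t
Power = W × throughput = 5.7226 kWh/t × 1948.4 t/h = 11150.0 kW

P = 11150.0 kW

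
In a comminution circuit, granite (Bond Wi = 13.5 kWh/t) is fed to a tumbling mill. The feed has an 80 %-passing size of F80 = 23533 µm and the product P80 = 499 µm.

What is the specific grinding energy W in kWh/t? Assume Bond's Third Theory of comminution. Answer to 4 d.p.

W = 5.1634 kWh/t

W = 10 Wi (1/√P80 − 1/√F80)  [Bond]
1/√499 = 0.044766;  1/√23533 = 0.006519
W = 10·13.5·(0.044766 − 0.006519) = 5.1634 kWh/t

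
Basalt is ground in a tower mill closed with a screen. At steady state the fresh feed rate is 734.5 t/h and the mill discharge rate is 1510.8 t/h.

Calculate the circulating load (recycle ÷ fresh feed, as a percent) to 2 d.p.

Mill node: discharge = fresh + recycle.
R = M − F = 1510.8 − 734.5 = 776.3 t/h
CL = 100·R/F = 100·776.3/734.5 = 105.69 %

CL = 105.69 %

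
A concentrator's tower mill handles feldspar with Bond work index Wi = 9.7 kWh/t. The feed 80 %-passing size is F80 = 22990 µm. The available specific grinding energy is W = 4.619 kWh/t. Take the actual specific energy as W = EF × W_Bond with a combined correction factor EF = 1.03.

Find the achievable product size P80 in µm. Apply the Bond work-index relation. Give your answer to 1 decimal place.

P80 = 358.3 µm

Bond:  W = 10 Wi (1/√P − 1/√F)
W_Bond = W / EF = 4.619 / 1.03 = 4.4845 kWh/t
1/√P80 = 1/√F80 + W_Bond/(10·Wi)
  = 4.4845/(10·9.7) + 1/√22990 = 0.046232 + 0.006595 = 0.052827
P80 = (1/0.052827)² = 18.9298² = 358.34 µm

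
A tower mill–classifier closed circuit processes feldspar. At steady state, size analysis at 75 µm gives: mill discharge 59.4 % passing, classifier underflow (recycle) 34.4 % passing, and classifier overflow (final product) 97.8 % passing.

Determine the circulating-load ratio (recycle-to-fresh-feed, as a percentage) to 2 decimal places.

Classifier node, passing 75 µm:
(1+r)d = ru + o → r = (o−d)/(d−u)
r = (97.8 − 59.4)/(59.4 − 34.4) = 38.4/25.0 = 1.5360
CL = 100·r = 153.60 %

CL = 153.60 %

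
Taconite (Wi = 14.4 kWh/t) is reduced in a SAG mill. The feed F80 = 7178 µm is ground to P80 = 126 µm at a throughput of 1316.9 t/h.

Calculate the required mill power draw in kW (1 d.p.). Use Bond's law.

W = 10 Wi (1/√P80 − 1/√F80)  [Bond]
W = 10·14.4·(1/√126 − 1/√7178) = 10·14.4·(0.077284) = 11.1289 kWh/t
P_mill = W·ṁ = 11.1289·1316.9 = 14655.6 kW

P = 14655.6 kW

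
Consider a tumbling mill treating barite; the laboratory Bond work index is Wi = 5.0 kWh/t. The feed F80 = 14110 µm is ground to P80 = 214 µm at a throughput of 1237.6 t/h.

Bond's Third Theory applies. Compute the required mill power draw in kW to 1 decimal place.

P = 3709.1 kW

W = 10 Wi (1/√P80 − 1/√F80)  [Bond]
W = 10·5.0·(1/√214 − 1/√14110) = 10·5.0·(0.059940) = 2.9970 kWh/t
P_mill = W·ṁ = 2.9970·1237.6 = 3709.1 kW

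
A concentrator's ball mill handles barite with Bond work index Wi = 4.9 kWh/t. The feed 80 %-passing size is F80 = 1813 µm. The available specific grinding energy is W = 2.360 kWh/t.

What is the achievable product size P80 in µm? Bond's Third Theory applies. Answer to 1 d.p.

W_Bond = 10·Wi·(1/√P₈₀ − 1/√F₈₀)
⇒ 1/√P80 = W/(10 Wi) + 1/√F80
  = 2.3600/(10·4.9) + 1/√1813 = 0.048163 + 0.023486 = 0.071649
P80 = (1/0.071649)² = 13.9570² = 194.80 µm

P80 = 194.8 µm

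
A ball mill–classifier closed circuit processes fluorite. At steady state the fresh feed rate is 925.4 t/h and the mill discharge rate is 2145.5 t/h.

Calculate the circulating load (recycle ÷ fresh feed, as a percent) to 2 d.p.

CL = 131.85 %

M = F + R at steady state, so:
R = M − F = 2145.5 − 925.4 = 1220.1 t/h
CL = 100·R/F = 100·1220.1/925.4 = 131.85 %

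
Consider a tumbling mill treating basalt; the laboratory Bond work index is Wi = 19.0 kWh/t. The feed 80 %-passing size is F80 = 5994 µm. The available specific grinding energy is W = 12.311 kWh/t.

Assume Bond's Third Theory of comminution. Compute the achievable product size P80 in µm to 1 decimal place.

P80 = 165.6 µm

W = 10 Wi / √P80 − 10 Wi / √F80
P80^-0.5 = F80^-0.5 + W/(10 Wi)
  = 12.3110/(10·19.0) + 1/√5994 = 0.064795 + 0.012916 = 0.077711
P80 = (1/0.077711)² = 12.8682² = 165.59 µm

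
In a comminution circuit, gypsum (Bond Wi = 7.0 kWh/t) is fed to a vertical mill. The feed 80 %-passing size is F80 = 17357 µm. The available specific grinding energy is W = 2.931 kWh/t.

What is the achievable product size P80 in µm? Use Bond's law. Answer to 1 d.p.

P80 = 408.8 µm

W = 10 Wi (P80^-0.5 − F80^-0.5)
P80^(−½) = W/(10 Wi) + F80^(−½)
  = 2.9310/(10·7.0) + 1/√17357 = 0.041871 + 0.007590 = 0.049462
P80 = (1/0.049462)² = 20.2176² = 408.75 µm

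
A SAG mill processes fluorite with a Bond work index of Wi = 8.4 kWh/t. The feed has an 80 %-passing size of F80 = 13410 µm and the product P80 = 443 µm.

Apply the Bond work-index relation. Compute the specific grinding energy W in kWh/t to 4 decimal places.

W = 3.2656 kWh/t

Bond:  W = 10 Wi (1/√P − 1/√F)
1/√443 = 0.047511;  1/√13410 = 0.008635
W = 10·8.4·(0.047511 − 0.008635) = 3.2656 kWh/t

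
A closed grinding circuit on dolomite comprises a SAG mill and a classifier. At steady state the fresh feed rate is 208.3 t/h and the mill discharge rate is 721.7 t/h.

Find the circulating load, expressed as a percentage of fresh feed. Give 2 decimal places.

CL = 246.47 %

Discharge = new feed + return, hence
R = M − F = 721.7 − 208.3 = 513.4 t/h
CL = 100·R/F = 100·513.4/208.3 = 246.47 %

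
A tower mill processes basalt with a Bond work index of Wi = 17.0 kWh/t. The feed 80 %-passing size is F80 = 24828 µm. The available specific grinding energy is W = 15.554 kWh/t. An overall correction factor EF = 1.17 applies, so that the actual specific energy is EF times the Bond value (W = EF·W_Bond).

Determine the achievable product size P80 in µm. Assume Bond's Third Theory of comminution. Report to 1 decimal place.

W = 10 Wi (1/√P80 − 1/√F80)  [Bond]
W_Bond = W / EF = 15.554 / 1.17 = 13.2940 kWh/t
P80^(−½) = W_Bond/(10 Wi) + F80^(−½)
  = 13.2940/(10·17.0) + 1/√24828 = 0.078200 + 0.006346 = 0.084547
P80 = (1/0.084547)² = 11.8278² = 139.90 µm

P80 = 139.9 µm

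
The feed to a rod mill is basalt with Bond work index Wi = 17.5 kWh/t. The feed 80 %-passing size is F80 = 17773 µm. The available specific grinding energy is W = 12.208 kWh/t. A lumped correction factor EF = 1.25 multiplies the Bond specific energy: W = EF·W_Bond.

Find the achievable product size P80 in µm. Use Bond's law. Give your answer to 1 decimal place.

W_Bond = 10·Wi·(1/√P₈₀ − 1/√F₈₀)
W_Bond = W / EF = 12.208 / 1.25 = 9.7664 kWh/t
1/√P80 = 1/√F80 + W_Bond/(10·Wi)
  = 9.7664/(10·17.5) + 1/√17773 = 0.055808 + 0.007501 = 0.063309
P80 = (1/0.063309)² = 15.7955² = 249.50 µm

P80 = 249.5 µm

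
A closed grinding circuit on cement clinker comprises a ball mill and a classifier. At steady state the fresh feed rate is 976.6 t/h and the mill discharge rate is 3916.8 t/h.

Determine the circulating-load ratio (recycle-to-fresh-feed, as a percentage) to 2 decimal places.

Steady state: M = F + R.
R = M − F = 3916.8 − 976.6 = 2940.2 t/h
CL = 100·R/F = 100·2940.2/976.6 = 301.06 %

CL = 301.06 %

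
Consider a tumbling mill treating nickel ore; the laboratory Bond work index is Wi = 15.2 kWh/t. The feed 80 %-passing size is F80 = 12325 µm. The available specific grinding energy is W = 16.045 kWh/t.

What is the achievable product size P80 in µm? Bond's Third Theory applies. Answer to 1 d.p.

P80 = 76.2 µm

W = 10 Wi (P80^-0.5 − F80^-0.5)
P80^-0.5 = F80^-0.5 + W/(10 Wi)
  = 16.0450/(10·15.2) + 1/√12325 = 0.105559 + 0.009008 = 0.114567
P80 = (1/0.114567)² = 8.7285² = 76.19 µm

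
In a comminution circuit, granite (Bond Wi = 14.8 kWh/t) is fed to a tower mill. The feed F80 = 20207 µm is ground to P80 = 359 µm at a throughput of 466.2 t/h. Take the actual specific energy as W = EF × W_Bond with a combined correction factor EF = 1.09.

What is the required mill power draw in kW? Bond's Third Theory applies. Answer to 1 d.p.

P = 3440.2 kW

W = 10·Wi·[P80^(−½) − F80^(−½)]
W = 10·14.8·(1/√359 − 1/√20207) = 10·14.8·(0.045743) = 6.7700 kWh/t
With EF = 1.09: W = 6.7700·1.09 = 7.3793 kWh/t
Power = W × throughput = 7.3793 kWh/t × 466.2 t/h = 3440.2 kW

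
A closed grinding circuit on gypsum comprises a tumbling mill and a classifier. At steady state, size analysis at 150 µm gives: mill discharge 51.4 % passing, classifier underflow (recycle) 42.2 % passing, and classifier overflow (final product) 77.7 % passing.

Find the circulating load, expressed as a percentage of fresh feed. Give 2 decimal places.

CL = 285.87 %

Let r = R/F. Size balance at 150 µm:
Fd + Rd = Ru + Fo ⇒ R/F = (o−d)/(d−u)
r = (77.7 − 51.4)/(51.4 − 42.2) = 26.3/9.2 = 2.8587
CL = 100·r = 285.87 %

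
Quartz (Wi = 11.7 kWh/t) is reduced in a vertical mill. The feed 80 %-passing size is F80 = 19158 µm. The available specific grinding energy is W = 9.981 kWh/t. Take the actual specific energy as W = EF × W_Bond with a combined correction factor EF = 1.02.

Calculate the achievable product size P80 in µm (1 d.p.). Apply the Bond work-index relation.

W = 10 Wi (1/√P80 − 1/√F80)  [Bond]
W_Bond = W / EF = 9.981 / 1.02 = 9.7853 kWh/t
P80^-0.5 = F80^-0.5 + W_Bond/(10 Wi)
  = 9.7853/(10·11.7) + 1/√19158 = 0.083635 + 0.007225 = 0.090860
P80 = (1/0.090860)² = 11.0060² = 121.13 µm

P80 = 121.1 µm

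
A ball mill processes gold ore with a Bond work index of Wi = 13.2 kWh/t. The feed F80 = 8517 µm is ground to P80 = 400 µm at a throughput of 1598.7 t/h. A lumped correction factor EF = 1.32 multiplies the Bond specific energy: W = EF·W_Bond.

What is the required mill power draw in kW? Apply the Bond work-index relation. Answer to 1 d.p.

P = 10909.5 kW

Bond:  W = 10 Wi (1/√P − 1/√F)
W = 10·13.2·(1/√400 − 1/√8517) = 10·13.2·(0.039164) = 5.1697 kWh/t
W_actual = 1.32 × 5.1697 = 6.8240 kWh/t
Power = W × throughput = 6.8240 kWh/t × 1598.7 t/h = 10909.5 kW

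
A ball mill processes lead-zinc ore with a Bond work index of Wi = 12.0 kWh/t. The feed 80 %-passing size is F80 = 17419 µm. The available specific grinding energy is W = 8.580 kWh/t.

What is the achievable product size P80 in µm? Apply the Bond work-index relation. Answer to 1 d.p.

W = 10 Wi (P80^-0.5 − F80^-0.5)
⇒ 1/√P80 = W/(10 Wi) + 1/√F80
  = 8.5800/(10·12.0) + 1/√17419 = 0.071500 + 0.007577 = 0.079077
P80 = (1/0.079077)² = 12.6459² = 159.92 µm

P80 = 159.9 µm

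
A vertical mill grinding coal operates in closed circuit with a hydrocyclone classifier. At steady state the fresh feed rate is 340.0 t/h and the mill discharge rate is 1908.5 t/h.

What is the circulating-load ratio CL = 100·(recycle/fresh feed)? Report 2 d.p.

CL = 461.32 %

Steady state: M = F + R.
R = M − F = 1908.5 − 340.0 = 1568.5 t/h
CL = 100·R/F = 100·1568.5/340.0 = 461.32 %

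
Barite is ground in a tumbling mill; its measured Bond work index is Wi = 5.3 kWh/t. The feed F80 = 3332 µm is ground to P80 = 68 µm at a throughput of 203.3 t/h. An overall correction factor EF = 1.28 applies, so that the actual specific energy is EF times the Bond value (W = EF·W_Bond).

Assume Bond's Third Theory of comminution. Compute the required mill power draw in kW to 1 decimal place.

P = 1433.6 kW

W = 10 Wi / √P80 − 10 Wi / √F80
W = 10·5.3·(1/√68 − 1/√3332) = 10·5.3·(0.103944) = 5.5090 kWh/t
With EF = 1.28: W = 5.5090·1.28 = 7.0516 kWh/t
Mill draw = 7.0516 × 203.3 = 1433.6 kW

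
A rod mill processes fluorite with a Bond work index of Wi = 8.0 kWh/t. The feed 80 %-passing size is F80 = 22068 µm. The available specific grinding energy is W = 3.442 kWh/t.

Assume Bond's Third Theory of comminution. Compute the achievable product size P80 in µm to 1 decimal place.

P80 = 403.9 µm

W = 10 Wi (1/√P80 − 1/√F80)  [Bond]
P80^-0.5 = F80^-0.5 + W/(10 Wi)
  = 3.4420/(10·8.0) + 1/√22068 = 0.043025 + 0.006732 = 0.049757
P80 = (1/0.049757)² = 20.0978² = 403.92 µm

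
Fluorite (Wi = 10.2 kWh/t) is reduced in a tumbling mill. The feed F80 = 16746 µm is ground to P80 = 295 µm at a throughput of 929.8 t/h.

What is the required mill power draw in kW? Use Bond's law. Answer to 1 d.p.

P = 4788.9 kW

W = 10·Wi·(P80^(-½) − F80^(-½))
W = 10·10.2·(1/√295 − 1/√16746) = 10·10.2·(0.050495) = 5.1505 kWh/t
P_mill = W·ṁ = 5.1505·929.8 = 4788.9 kW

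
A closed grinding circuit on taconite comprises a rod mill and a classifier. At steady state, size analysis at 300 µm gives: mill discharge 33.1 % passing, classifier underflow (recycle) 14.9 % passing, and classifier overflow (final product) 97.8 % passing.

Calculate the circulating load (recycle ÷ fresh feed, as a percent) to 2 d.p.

Balance %-passing 300 µm (r = R/F):
Fd + Rd = Ru + Fo ⇒ R/F = (o−d)/(d−u)
r = (97.8 − 33.1)/(33.1 − 14.9) = 64.7/18.2 = 3.5549
CL = 100·r = 355.49 %

CL = 355.49 %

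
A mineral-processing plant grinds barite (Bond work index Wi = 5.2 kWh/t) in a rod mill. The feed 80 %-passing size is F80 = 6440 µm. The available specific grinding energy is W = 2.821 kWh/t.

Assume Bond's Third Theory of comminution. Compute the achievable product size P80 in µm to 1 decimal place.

W = 10 Wi / √P80 − 10 Wi / √F80
⇒ 1/√P80 = W/(10 Wi) + 1/√F80
  = 2.8210/(10·5.2) + 1/√6440 = 0.054250 + 0.012461 = 0.066711
P80 = (1/0.066711)² = 14.9900² = 224.70 µm

P80 = 224.7 µm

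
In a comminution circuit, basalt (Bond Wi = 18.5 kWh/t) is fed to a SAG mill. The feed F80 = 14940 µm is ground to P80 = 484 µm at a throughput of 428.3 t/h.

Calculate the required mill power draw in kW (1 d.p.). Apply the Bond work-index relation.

P = 2953.4 kW

W = 10·Wi·[P80^(−½) − F80^(−½)]
W = 10·18.5·(1/√484 − 1/√14940) = 10·18.5·(0.037273) = 6.8955 kWh/t
P_mill = W·ṁ = 6.8955·428.3 = 2953.4 kW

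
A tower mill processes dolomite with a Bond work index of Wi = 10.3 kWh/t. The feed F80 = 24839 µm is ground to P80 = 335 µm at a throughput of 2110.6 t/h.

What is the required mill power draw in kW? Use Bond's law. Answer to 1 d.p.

Bond: W = 10·Wi·(1/√P80 − 1/√F80)
W = 10·10.3·(1/√335 − 1/√24839) = 10·10.3·(0.048291) = 4.9740 kWh/t
P_mill = W·ṁ = 4.9740·2110.6 = 10498.0 kW

P = 10498.0 kW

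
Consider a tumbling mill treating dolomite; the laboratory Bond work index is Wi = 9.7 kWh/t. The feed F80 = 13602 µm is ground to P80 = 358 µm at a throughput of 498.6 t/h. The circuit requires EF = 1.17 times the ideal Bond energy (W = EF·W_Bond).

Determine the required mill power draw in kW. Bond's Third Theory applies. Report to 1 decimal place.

P = 2505.5 kW

Bond: W = 10·Wi·(1/√P80 − 1/√F80)
W = 10·9.7·(1/√358 − 1/√13602) = 10·9.7·(0.044277) = 4.2949 kWh/t
With EF = 1.17: W = 4.2949·1.17 = 5.0250 kWh/t
Power = W × throughput = 5.0250 kWh/t × 498.6 t/h = 2505.5 kW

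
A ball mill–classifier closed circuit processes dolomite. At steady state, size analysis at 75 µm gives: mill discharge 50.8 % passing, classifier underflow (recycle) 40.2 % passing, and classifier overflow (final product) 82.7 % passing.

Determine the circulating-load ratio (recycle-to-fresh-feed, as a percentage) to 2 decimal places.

Two-product formula at 75 µm:
(1+r)d = ru + o → r = (o−d)/(d−u)
r = (82.7 − 50.8)/(50.8 − 40.2) = 31.9/10.6 = 3.0094
CL = 100·r = 300.94 %

CL = 300.94 %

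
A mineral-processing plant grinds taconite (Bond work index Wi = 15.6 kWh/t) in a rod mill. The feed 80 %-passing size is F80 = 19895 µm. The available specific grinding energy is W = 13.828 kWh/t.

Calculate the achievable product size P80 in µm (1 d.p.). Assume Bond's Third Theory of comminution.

W = 10 Wi (P80^-0.5 − F80^-0.5)
1/√P80 = 1/√F80 + W/(10·Wi)
  = 13.8280/(10·15.6) + 1/√19895 = 0.088641 + 0.007090 = 0.095731
P80 = (1/0.095731)² = 10.4460² = 109.12 µm

P80 = 109.1 µm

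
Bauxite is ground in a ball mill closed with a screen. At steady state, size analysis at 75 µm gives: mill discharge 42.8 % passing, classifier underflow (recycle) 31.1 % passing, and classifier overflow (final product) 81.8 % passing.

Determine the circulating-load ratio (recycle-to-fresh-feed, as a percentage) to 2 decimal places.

Balance %-passing 75 µm (r = R/F):
r = (o − d)/(d − u)
r = (81.8 − 42.8)/(42.8 − 31.1) = 39.0/11.7 = 3.3333
CL = 100·r = 333.33 %

CL = 333.33 %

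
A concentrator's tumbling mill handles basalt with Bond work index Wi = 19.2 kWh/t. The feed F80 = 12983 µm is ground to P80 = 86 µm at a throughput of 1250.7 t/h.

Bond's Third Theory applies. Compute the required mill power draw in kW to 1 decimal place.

P = 23786.9 kW

W = 10 Wi (P80^-0.5 − F80^-0.5)
W = 10·19.2·(1/√86 − 1/√12983) = 10·19.2·(0.099056) = 19.0188 kWh/t
Power = W × throughput = 19.0188 kWh/t × 1250.7 t/h = 23786.9 kW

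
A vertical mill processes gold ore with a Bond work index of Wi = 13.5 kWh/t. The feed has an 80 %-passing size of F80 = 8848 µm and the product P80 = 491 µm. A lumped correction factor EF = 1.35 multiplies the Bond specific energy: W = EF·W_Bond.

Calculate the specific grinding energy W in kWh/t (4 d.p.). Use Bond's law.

W = 10·Wi·[P80^(−½) − F80^(−½)]
1/√491 = 0.045129;  1/√8848 = 0.010631
W = 10·13.5·(0.045129 − 0.010631) = 4.6573 kWh/t
Corrected W = EF·W_Bond = 1.35·4.6573 = 6.2873 kWh/t

W = 6.2873 kWh/t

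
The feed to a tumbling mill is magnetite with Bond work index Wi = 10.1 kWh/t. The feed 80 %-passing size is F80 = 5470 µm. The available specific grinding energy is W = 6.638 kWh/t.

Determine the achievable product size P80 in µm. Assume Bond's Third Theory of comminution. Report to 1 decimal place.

W = 10 Wi (P80^-0.5 − F80^-0.5)
P80^(−½) = W/(10 Wi) + F80^(−½)
  = 6.6380/(10·10.1) + 1/√5470 = 0.065723 + 0.013521 = 0.079244
P80 = (1/0.079244)² = 12.6193² = 159.25 µm

P80 = 159.2 µm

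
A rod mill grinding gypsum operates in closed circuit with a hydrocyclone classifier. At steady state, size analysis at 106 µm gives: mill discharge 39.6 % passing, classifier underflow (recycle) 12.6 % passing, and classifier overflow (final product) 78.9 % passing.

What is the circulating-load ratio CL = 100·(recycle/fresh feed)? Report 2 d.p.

Let r = R/F. Size balance at 106 µm:
r = (o − d)/(d − u)
r = (78.9 − 39.6)/(39.6 − 12.6) = 39.3/27.0 = 1.4556
CL = 100·r = 145.56 %

CL = 145.56 %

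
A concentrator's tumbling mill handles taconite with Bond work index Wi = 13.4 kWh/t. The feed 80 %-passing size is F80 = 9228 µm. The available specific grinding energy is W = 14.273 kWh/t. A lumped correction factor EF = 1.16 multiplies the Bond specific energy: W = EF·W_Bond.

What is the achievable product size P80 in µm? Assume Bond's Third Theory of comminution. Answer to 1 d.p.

W = 10·Wi·[P80^(−½) − F80^(−½)]
W_Bond = W / EF = 14.273 / 1.16 = 12.3043 kWh/t
1/√P80 = 1/√F80 + W_Bond/(10·Wi)
  = 12.3043/(10·13.4) + 1/√9228 = 0.091823 + 0.010410 = 0.102233
P80 = (1/0.102233)² = 9.7816² = 95.68 µm

P80 = 95.7 µm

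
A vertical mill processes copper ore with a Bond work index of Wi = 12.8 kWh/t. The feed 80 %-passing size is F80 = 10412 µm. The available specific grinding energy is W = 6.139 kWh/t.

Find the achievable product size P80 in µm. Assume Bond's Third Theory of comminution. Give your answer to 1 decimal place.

W = 10·Wi·(P80^(-½) − F80^(-½))
P80^-0.5 = F80^-0.5 + W/(10 Wi)
  = 6.1390/(10·12.8) + 1/√10412 = 0.047961 + 0.009800 = 0.057761
P80 = (1/0.057761)² = 17.3127² = 299.73 µm

P80 = 299.7 µm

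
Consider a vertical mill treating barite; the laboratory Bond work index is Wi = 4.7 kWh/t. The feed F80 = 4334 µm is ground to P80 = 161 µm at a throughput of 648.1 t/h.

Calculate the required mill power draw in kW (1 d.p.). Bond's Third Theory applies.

P = 1937.9 kW

W = 10·Wi·[P80^(−½) − F80^(−½)]
W = 10·4.7·(1/√161 − 1/√4334) = 10·4.7·(0.063621) = 2.9902 kWh/t
Power = W × throughput = 2.9902 kWh/t × 648.1 t/h = 1937.9 kW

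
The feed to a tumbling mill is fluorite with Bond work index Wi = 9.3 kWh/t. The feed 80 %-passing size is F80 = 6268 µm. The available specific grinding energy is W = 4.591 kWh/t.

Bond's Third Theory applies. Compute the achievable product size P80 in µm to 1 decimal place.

Bond:  W = 10 Wi (1/√P − 1/√F)
P80^(−½) = W/(10 Wi) + F80^(−½)
  = 4.5910/(10·9.3) + 1/√6268 = 0.049366 + 0.012631 = 0.061997
P80 = (1/0.061997)² = 16.1299² = 260.17 µm

P80 = 260.2 µm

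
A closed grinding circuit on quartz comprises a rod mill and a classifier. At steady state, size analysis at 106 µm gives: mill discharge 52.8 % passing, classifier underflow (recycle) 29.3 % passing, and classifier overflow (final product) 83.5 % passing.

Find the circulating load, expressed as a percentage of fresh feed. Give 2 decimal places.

CL = 130.64 %

Balance %-passing 106 µm (r = R/F):
d + r·d = r·u + o → r(d−u) = o−d
r = (83.5 − 52.8)/(52.8 − 29.3) = 30.7/23.5 = 1.3064
CL = 100·r = 130.64 %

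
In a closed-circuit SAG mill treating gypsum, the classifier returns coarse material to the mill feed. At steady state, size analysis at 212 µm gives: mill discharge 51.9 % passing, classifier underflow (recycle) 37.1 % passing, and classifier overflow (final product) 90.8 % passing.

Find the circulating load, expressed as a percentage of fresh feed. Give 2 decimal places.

Classifier node, passing 212 µm:
(1+r)d = ru + o → r = (o−d)/(d−u)
r = (90.8 − 51.9)/(51.9 − 37.1) = 38.9/14.8 = 2.6284
CL = 100·r = 262.84 %

CL = 262.84 %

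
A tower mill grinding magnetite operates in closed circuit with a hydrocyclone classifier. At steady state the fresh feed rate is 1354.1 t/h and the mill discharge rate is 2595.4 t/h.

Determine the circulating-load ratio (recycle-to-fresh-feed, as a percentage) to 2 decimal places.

CL = 91.67 %

M = F + R at steady state, so:
R = M − F = 2595.4 − 1354.1 = 1241.3 t/h
CL = 100·R/F = 100·1241.3/1354.1 = 91.67 %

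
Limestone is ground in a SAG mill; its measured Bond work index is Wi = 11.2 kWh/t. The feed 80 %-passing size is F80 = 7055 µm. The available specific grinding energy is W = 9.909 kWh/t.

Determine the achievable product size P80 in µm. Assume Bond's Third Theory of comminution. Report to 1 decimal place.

W = 10 Wi (P80^-0.5 − F80^-0.5)
1/√P80 = 1/√F80 + W/(10·Wi)
  = 9.9090/(10·11.2) + 1/√7055 = 0.088473 + 0.011906 = 0.100379
P80 = (1/0.100379)² = 9.9623² = 99.25 µm

P80 = 99.2 µm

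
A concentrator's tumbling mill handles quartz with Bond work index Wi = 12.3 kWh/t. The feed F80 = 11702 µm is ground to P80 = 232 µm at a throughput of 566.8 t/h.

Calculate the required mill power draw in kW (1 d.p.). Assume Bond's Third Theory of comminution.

W_Bond = 10·Wi·(1/√P₈₀ − 1/√F₈₀)
W = 10·12.3·(1/√232 − 1/√11702) = 10·12.3·(0.056409) = 6.9383 kWh/t
P = W·T = 6.9383·566.8 = 3932.6 kW

P = 3932.6 kW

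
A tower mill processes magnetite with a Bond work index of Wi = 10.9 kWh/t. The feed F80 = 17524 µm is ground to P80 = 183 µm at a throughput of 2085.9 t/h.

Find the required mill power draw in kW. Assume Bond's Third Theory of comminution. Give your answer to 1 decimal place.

P = 15089.6 kW

W = 10 Wi (P80^-0.5 − F80^-0.5)
W = 10·10.9·(1/√183 − 1/√17524) = 10·10.9·(0.066368) = 7.2341 kWh/t
P_mill = W·ṁ = 7.2341·2085.9 = 15089.6 kW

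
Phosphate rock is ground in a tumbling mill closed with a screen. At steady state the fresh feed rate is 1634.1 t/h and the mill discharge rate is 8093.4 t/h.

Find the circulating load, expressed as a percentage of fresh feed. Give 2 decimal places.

CL = 395.28 %

Mill node: discharge = fresh + recycle.
R = M − F = 8093.4 − 1634.1 = 6459.3 t/h
CL = 100·R/F = 100·6459.3/1634.1 = 395.28 %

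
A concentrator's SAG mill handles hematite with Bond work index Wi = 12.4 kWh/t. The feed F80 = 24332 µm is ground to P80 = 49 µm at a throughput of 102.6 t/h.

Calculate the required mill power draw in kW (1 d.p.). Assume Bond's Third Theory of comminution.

P = 1735.9 kW

W = 10 Wi (1/√P80 − 1/√F80)  [Bond]
W = 10·12.4·(1/√49 − 1/√24332) = 10·12.4·(0.136446) = 16.9193 kWh/t
P_mill = W·ṁ = 16.9193·102.6 = 1735.9 kW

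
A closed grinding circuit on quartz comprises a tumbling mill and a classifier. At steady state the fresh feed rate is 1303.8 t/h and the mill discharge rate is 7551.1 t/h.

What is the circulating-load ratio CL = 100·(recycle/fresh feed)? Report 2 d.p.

CL = 479.16 %

M = F + R at steady state, so:
R = M − F = 7551.1 − 1303.8 = 6247.3 t/h
CL = 100·R/F = 100·6247.3/1303.8 = 479.16 %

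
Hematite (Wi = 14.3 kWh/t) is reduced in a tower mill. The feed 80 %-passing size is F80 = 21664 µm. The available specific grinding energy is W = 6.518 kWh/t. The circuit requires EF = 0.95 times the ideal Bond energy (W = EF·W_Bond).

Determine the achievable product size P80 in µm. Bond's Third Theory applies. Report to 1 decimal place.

P80 = 333.3 µm

Bond:  W = 10 Wi (1/√P − 1/√F)
W_Bond = W / EF = 6.518 / 0.95 = 6.8611 kWh/t
⇒ 1/√P80 = W_Bond/(10·Wi) + 1/√F80
  = 6.8611/(10·14.3) + 1/√21664 = 0.047979 + 0.006794 = 0.054773
P80 = (1/0.054773)² = 18.2570² = 333.32 µm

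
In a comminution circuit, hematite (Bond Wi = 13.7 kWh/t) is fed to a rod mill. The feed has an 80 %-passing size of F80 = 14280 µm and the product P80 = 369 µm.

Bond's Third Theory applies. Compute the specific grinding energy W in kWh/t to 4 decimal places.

W = 10·Wi·[P80^(−½) − F80^(−½)]
1/√369 = 0.052058;  1/√14280 = 0.008368
W = 10·13.7·(0.052058 − 0.008368) = 5.9855 kWh/t

W = 5.9855 kWh/t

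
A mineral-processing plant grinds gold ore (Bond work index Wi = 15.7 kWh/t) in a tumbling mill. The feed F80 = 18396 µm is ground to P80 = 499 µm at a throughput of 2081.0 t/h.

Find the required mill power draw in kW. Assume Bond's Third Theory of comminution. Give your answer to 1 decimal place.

W = 10 Wi / √P80 − 10 Wi / √F80
W = 10·15.7·(1/√499 − 1/√18396) = 10·15.7·(0.037393) = 5.8707 kWh/t
P = W·T = 5.8707·2081.0 = 12217.0 kW

P = 12217.0 kW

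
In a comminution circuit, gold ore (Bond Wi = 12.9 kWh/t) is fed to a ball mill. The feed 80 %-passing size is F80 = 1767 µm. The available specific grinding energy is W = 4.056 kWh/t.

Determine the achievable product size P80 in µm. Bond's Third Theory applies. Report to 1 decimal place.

W = 10 Wi (P80^-0.5 − F80^-0.5)
P80^-0.5 = F80^-0.5 + W/(10 Wi)
  = 4.0560/(10·12.9) + 1/√1767 = 0.031442 + 0.023789 = 0.055231
P80 = (1/0.055231)² = 18.1057² = 327.82 µm

P80 = 327.8 µm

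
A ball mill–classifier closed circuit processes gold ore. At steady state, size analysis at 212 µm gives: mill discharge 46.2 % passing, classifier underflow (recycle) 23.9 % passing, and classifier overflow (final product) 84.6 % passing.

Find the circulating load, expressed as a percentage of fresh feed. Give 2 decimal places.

CL = 172.20 %

Mass balance on the −212 µm fraction:
(1+r)d = ru + o → r = (o−d)/(d−u)
r = (84.6 − 46.2)/(46.2 − 23.9) = 38.4/22.3 = 1.7220
CL = 100·r = 172.20 %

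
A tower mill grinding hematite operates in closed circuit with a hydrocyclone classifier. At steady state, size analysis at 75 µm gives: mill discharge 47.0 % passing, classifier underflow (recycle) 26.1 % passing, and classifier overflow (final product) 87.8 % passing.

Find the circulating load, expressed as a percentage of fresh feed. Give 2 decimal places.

CL = 195.22 %

Classifier node, passing 75 µm:
Fd + Rd = Ru + Fo ⇒ R/F = (o−d)/(d−u)
r = (87.8 − 47.0)/(47.0 − 26.1) = 40.8/20.9 = 1.9522
CL = 100·r = 195.22 %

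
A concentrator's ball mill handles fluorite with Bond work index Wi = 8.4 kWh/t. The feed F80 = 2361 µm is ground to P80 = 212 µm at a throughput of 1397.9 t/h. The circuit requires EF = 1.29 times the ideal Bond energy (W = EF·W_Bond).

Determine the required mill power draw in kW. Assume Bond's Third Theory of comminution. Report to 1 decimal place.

P = 7286.0 kW

W = 10·Wi·(P80^(-½) − F80^(-½))
W = 10·8.4·(1/√212 − 1/√2361) = 10·8.4·(0.048100) = 4.0404 kWh/t
With EF = 1.29: W = 4.0404·1.29 = 5.2121 kWh/t
Mill draw = 5.2121 × 1397.9 = 7286.0 kW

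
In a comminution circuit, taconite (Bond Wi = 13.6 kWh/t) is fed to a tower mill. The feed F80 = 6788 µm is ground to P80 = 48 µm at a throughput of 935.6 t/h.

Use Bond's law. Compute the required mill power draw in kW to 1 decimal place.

W_Bond = 10·Wi·(1/√P₈₀ − 1/√F₈₀)
W = 10·13.6·(1/√48 − 1/√6788) = 10·13.6·(0.132200) = 17.9792 kWh/t
Mill draw = 17.9792 × 935.6 = 16821.3 kW

P = 16821.3 kW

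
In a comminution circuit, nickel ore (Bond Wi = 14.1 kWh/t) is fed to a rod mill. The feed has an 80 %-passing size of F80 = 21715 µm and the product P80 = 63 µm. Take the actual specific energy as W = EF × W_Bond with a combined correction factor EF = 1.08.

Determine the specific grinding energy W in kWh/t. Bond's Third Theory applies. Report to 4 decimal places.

W = 18.1521 kWh/t

W = 10·Wi·(P80^(-½) − F80^(-½))
1/√63 = 0.125988;  1/√21715 = 0.006786
W = 10·14.1·(0.125988 − 0.006786) = 16.8075 kWh/t
W_actual = 1.08 × 16.8075 = 18.1521 kWh/t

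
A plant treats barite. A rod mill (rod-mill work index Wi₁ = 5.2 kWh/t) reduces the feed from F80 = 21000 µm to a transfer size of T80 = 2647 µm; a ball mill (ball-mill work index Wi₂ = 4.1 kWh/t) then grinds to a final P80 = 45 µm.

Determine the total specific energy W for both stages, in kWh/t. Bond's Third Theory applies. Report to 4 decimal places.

W = 5.9669 kWh/t

W = 10 Wi / √P80 − 10 Wi / √F80
Stage 1 (21000→2647 µm, Wi₁=5.2): W₁ = 10·5.2·(0.019437 − 0.006901) = 0.6519 kWh/t
Stage 2 (2647→45 µm, Wi₂=4.1): W₂ = 10·4.1·(0.149071 − 0.019437) = 5.3150 kWh/t
W = W₁ + W₂ = 0.6519 + 5.3150 = 5.9669 kWh/t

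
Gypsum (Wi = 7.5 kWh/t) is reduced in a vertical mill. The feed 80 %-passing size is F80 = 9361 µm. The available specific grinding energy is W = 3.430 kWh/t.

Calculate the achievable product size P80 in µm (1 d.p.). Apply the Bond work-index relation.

W = 10·Wi·(P80^(-½) − F80^(-½))
⇒ 1/√P80 = W/(10 Wi) + 1/√F80
  = 3.4300/(10·7.5) + 1/√9361 = 0.045733 + 0.010336 = 0.056069
P80 = (1/0.056069)² = 17.8352² = 318.09 µm

P80 = 318.1 µm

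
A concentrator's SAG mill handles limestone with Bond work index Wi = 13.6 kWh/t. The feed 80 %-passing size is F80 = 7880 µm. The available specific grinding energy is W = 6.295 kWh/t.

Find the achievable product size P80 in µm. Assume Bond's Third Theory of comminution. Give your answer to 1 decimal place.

Bond:  W = 10 Wi (1/√P − 1/√F)
⇒ 1/√P80 = W/(10·Wi) + 1/√F80
  = 6.2950/(10·13.6) + 1/√7880 = 0.046287 + 0.011265 = 0.057552
P80 = (1/0.057552)² = 17.3756² = 301.91 µm

P80 = 301.9 µm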